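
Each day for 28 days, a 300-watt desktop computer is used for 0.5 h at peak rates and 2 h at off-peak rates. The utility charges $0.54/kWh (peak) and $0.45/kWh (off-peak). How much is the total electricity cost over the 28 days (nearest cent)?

$9.83

Peak energy = 0.3 kW × 0.5 h × 28 = 4.2 kWh
Off-peak energy = 0.3 kW × 2 h × 28 = 16.8 kWh
Cost = 4.2 × $0.54 + 16.8 × $0.45 = $2.268 + $7.56 = $9.83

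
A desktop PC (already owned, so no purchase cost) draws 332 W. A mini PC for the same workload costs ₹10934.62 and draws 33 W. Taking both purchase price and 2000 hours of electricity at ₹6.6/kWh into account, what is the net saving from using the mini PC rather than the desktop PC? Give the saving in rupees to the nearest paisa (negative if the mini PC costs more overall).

desktop PC: ₹0.00 + (332/1000) kW × 2000 h × ₹6.6 = ₹0.00 + ₹4382.4 = ₹4382.4
mini PC: ₹10934.62 + (33/1000) kW × 2000 h × ₹6.6 = ₹10934.62 + ₹435.6 = ₹11370.22
Saving = ₹4382.4 − ₹11370.22 = −₹6987.82

-₹6987.82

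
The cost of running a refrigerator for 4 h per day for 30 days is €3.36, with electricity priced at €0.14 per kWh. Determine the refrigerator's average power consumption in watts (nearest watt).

200 W

Energy = €3.36 ÷ €0.14/kWh = 24 kWh
Runtime = 4 h/day × 30 days = 120 h
Power = 24 kWh ÷ 120 h = 0.2 kW = 200 W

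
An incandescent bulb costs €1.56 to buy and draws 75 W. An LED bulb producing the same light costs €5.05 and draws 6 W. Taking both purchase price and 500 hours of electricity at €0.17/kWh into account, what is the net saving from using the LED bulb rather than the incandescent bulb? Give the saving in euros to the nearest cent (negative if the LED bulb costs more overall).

€2.38

incandescent bulb: €1.56 + (75/1000) kW × 500 h × €0.17 = €1.56 + €6.375 = €7.935
LED bulb: €5.05 + (6/1000) kW × 500 h × €0.17 = €5.05 + €0.51 = €5.56
Saving = €7.935 − €5.56 = €2.375 → €2.38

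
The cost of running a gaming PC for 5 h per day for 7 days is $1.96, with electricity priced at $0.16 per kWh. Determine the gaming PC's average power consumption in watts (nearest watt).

Energy = $1.96 ÷ $0.16/kWh = 12.25 kWh
Runtime = 5 h/day × 7 days = 35 h
Power = 12.25 kWh ÷ 35 h = 0.35 kW = 350 W

350 W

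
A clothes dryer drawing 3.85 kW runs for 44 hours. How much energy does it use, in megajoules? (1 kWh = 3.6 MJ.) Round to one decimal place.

Energy = 3.85 kW × 44 h = 169.4 kWh
= 169.4 × 3.6 MJ = 609.8 MJ

609.8 MJ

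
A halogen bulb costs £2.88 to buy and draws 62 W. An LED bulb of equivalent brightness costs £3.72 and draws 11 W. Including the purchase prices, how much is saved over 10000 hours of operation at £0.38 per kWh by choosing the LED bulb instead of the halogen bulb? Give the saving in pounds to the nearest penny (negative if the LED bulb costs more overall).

halogen bulb: £2.88 + (62/1000) kW × 10000 h × £0.38 = £2.88 + £235.6 = £238.48
LED bulb: £3.72 + (11/1000) kW × 10000 h × £0.38 = £3.72 + £41.8 = £45.52
Saving = £238.48 − £45.52 = £192.96

£192.96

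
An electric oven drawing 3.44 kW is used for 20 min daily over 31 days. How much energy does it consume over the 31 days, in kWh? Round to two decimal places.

35.55 kWh

Runtime = 20 min × 31 = 620 min = 10.333333… h
Energy = 3.44 kW × 10.333333… h = 35.546666… kWh ≈ 35.55 kWh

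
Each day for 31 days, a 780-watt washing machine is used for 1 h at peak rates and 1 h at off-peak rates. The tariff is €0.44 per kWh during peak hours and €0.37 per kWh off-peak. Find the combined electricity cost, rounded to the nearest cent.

Peak energy = 0.78 kW × 1 h × 31 = 24.18 kWh
Off-peak energy = 0.78 kW × 1 h × 31 = 24.18 kWh
Cost = 24.18 × €0.44 + 24.18 × €0.37 = €10.6392 + €8.9466 = €19.59

€19.59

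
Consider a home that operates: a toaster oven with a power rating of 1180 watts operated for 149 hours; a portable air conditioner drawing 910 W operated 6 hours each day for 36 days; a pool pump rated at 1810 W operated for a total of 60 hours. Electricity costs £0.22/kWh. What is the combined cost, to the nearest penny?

£105.82

toaster oven: 1.18 kW × 149 h = 175.82 kWh
portable air conditioner: Runtime = 6 h/day × 36 days = 216 h
portable air conditioner: 0.91 kW × 216 h = 196.56 kWh
pool pump: 1.81 kW × 60 h = 108.6 kWh
Total energy = 480.98 kWh
Cost = 480.98 × £0.22 = £105.82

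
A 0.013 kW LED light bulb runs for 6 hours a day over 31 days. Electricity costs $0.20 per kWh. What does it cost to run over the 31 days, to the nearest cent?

Runtime = 6 h/day × 31 days = 186 h
Energy = 0.013 kW × 186 h = 2.418 kWh
Cost = 2.418 kWh × $0.20/kWh = $0.48

$0.48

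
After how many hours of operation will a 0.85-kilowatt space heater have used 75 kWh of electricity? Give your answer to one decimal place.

88.2 h

Hours = 75 kWh ÷ 0.85 kW = 88.2 h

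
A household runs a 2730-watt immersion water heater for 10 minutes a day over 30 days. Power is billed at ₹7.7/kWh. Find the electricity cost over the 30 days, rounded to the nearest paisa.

Runtime = 10 min × 30 = 300 min = 5 h
Energy = 2.73 kW × 5 h = 13.65 kWh
Cost = 13.65 kWh × ₹7.7/kWh = ₹105.11

₹105.11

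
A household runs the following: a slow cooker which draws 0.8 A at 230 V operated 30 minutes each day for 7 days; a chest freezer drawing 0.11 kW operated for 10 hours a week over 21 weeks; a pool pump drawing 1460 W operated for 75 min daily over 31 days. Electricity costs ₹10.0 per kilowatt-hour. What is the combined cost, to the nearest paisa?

₹803.19

slow cooker: Power = 0.8 A × 230 V = 184 W = 0.184 kW
slow cooker: Runtime = 30 min × 7 = 210 min = 3.5 h
slow cooker: 0.184 kW × 3.5 h = 0.644 kWh
chest freezer: Runtime = 10 h/week × 21 weeks = 210 h
chest freezer: 0.11 kW × 210 h = 23.1 kWh
pool pump: Runtime = 75 min × 31 = 2325 min = 38.75 h
pool pump: 1.46 kW × 38.75 h = 56.575 kWh
Total energy = 80.319 kWh
Cost = 80.319 × ₹10.0 = ₹803.19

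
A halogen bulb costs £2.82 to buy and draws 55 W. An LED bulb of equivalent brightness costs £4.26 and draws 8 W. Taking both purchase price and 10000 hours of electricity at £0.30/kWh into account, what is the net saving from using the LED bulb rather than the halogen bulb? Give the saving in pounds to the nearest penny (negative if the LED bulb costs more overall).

halogen bulb: £2.82 + (55/1000) kW × 10000 h × £0.30 = £2.82 + £165 = £167.82
LED bulb: £4.26 + (8/1000) kW × 10000 h × £0.30 = £4.26 + £24 = £28.26
Saving = £167.82 − £28.26 = £139.56

£139.56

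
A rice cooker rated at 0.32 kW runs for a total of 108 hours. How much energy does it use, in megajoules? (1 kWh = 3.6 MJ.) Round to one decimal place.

124.4 MJ

Energy = 0.32 kW × 108 h = 34.56 kWh
= 34.56 × 3.6 MJ = 124.4 MJ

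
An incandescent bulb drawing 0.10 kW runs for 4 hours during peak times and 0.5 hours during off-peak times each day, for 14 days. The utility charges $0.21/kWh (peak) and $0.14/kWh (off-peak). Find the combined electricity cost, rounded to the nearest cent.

Peak energy = 0.1 kW × 4 h × 14 = 5.6 kWh
Off-peak energy = 0.1 kW × 0.5 h × 14 = 0.7 kWh
Cost = 5.6 × $0.21 + 0.7 × $0.14 = $1.176 + $0.098 = $1.27

$1.27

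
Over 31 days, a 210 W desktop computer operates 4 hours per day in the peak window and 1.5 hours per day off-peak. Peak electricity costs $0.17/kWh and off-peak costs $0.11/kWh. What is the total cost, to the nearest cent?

Peak energy = 0.21 kW × 4 h × 31 = 26.04 kWh
Off-peak energy = 0.21 kW × 1.5 h × 31 = 9.765 kWh
Cost = 26.04 × $0.17 + 9.765 × $0.11 = $4.4268 + $1.07415 = $5.50

$5.50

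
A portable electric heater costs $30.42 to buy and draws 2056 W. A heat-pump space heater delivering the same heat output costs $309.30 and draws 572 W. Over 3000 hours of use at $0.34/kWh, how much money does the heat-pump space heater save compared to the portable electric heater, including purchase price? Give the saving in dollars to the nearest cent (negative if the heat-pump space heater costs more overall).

portable electric heater: $30.42 + (2056/1000) kW × 3000 h × $0.34 = $30.42 + $2097.12 = $2127.54
heat-pump space heater: $309.30 + (572/1000) kW × 3000 h × $0.34 = $309.30 + $583.44 = $892.74
Saving = $2127.54 − $892.74 = $1234.8

$1234.80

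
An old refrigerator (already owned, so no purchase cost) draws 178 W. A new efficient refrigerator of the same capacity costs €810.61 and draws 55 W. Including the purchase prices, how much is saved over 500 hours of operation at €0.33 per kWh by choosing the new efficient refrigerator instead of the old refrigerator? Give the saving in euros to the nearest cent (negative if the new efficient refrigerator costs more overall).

-€790.32

old refrigerator: €0.00 + (178/1000) kW × 500 h × €0.33 = €0.00 + €29.37 = €29.37
new efficient refrigerator: €810.61 + (55/1000) kW × 500 h × €0.33 = €810.61 + €9.075 = €819.685
Saving = €29.37 − €819.685 = −€790.315 → -€790.32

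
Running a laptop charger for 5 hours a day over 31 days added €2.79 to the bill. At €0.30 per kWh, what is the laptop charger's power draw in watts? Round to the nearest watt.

60 W

Energy = €2.79 ÷ €0.30/kWh = 9.3 kWh
Runtime = 5 h/day × 31 days = 155 h
Power = 9.3 kWh ÷ 155 h = 0.06 kW = 60 W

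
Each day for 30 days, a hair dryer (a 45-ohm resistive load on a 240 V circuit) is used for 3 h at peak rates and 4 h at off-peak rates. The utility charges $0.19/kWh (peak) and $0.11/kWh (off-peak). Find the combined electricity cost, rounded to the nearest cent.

Power = V²/R = 240²/45 = 1280 W = 1.28 kW
Peak energy = 1.28 kW × 3 h × 30 = 115.2 kWh
Off-peak energy = 1.28 kW × 4 h × 30 = 153.6 kWh
Cost = 115.2 × $0.19 + 153.6 × $0.11 = $21.888 + $16.896 = $38.78

$38.78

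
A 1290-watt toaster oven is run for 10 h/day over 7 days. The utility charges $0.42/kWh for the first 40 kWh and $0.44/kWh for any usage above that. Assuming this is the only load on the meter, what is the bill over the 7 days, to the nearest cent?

$38.93

Runtime = 10 h/day × 7 days = 70 h
Energy = 1.29 kW × 70 h = 90.3 kWh
Tier 1 (0–40 kWh): 40 × $0.42 = $16.8
Above 40 kWh: 50.3 × $0.44 = $22.132
Bill = $38.93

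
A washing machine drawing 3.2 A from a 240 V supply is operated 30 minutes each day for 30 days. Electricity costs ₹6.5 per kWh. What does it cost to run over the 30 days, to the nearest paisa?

₹74.88

Power = 3.2 A × 240 V = 768 W = 0.768 kW
Runtime = 30 min × 30 = 900 min = 15 h
Energy = 0.768 kW × 15 h = 11.52 kWh
Cost = 11.52 kWh × ₹6.5/kWh = ₹74.88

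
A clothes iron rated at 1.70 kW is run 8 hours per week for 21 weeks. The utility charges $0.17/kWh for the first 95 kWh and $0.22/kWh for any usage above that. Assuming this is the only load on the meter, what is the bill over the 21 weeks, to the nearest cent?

Runtime = 8 h/week × 21 weeks = 168 h
Energy = 1.7 kW × 168 h = 285.6 kWh
Tier 1 (0–95 kWh): 95 × $0.17 = $16.15
Above 95 kWh: 190.6 × $0.22 = $41.932
Bill = $58.08

$58.08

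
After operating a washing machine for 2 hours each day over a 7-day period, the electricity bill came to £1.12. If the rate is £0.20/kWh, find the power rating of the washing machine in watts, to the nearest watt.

400 W

Energy = £1.12 ÷ £0.20/kWh = 5.6 kWh
Runtime = 2 h/day × 7 days = 14 h
Power = 5.6 kWh ÷ 14 h = 0.4 kW = 400 W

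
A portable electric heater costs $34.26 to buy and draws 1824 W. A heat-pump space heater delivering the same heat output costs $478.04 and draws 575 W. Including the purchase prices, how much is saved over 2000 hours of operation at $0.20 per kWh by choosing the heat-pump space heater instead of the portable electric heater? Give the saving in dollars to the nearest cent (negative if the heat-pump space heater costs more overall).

$55.82

portable electric heater: $34.26 + (1824/1000) kW × 2000 h × $0.20 = $34.26 + $729.6 = $763.86
heat-pump space heater: $478.04 + (575/1000) kW × 2000 h × $0.20 = $478.04 + $230 = $708.04
Saving = $763.86 − $708.04 = $55.82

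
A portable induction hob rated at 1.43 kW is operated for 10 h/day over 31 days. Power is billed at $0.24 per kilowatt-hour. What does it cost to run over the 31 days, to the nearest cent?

Runtime = 10 h/day × 31 days = 310 h
Energy = 1.43 kW × 310 h = 443.3 kWh
Cost = 443.3 kWh × $0.24/kWh = $106.39

$106.39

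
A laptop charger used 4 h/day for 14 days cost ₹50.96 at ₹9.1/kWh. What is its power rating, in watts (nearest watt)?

100 W

Energy = ₹50.96 ÷ ₹9.1/kWh = 5.6 kWh
Runtime = 4 h/day × 14 days = 56 h
Power = 5.6 kWh ÷ 56 h = 0.1 kW = 100 W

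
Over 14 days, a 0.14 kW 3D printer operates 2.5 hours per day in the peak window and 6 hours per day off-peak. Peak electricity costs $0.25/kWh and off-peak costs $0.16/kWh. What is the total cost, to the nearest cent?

$3.11

Peak energy = 0.14 kW × 2.5 h × 14 = 4.9 kWh
Off-peak energy = 0.14 kW × 6 h × 14 = 11.76 kWh
Cost = 4.9 × $0.25 + 11.76 × $0.16 = $1.225 + $1.8816 = $3.11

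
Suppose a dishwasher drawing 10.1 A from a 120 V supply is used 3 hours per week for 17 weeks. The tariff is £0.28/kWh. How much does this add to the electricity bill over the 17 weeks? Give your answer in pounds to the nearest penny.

Power = 10.1 A × 120 V = 1212 W = 1.212 kW
Runtime = 3 h/week × 17 weeks = 51 h
Energy = 1.212 kW × 51 h = 61.812 kWh
Cost = 61.812 kWh × £0.28/kWh = £17.31

£17.31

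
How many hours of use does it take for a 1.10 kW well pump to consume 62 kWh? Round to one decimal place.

Hours = 62 kWh ÷ 1.1 kW = 56.4 h

56.4 h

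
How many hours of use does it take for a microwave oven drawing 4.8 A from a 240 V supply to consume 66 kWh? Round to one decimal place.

Power = 4.8 A × 240 V = 1152 W = 1.152 kW
Hours = 66 kWh ÷ 1.152 kW = 57.3 h

57.3 h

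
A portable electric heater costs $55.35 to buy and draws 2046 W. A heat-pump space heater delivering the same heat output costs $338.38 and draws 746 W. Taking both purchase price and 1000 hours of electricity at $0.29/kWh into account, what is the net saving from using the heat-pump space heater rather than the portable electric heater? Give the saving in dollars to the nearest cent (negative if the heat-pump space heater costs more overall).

$93.97

portable electric heater: $55.35 + (2046/1000) kW × 1000 h × $0.29 = $55.35 + $593.34 = $648.69
heat-pump space heater: $338.38 + (746/1000) kW × 1000 h × $0.29 = $338.38 + $216.34 = $554.72
Saving = $648.69 − $554.72 = $93.97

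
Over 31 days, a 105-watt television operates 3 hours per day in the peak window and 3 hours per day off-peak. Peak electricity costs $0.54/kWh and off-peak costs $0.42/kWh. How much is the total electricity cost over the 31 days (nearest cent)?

$9.37

Peak energy = 0.105 kW × 3 h × 31 = 9.765 kWh
Off-peak energy = 0.105 kW × 3 h × 31 = 9.765 kWh
Cost = 9.765 × $0.54 + 9.765 × $0.42 = $5.2731 + $4.1013 = $9.37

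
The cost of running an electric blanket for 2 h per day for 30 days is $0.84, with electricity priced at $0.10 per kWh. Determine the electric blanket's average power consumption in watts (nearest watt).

140 W

Energy = $0.84 ÷ $0.10/kWh = 8.4 kWh
Runtime = 2 h/day × 30 days = 60 h
Power = 8.4 kWh ÷ 60 h = 0.14 kW = 140 W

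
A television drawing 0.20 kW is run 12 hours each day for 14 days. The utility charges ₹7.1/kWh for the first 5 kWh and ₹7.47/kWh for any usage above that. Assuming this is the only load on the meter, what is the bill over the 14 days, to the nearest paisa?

Runtime = 12 h/day × 14 days = 168 h
Energy = 0.2 kW × 168 h = 33.6 kWh
Tier 1 (0–5 kWh): 5 × ₹7.1 = ₹35.5
Above 5 kWh: 28.6 × ₹7.47 = ₹213.642
Bill = ₹249.14

₹249.14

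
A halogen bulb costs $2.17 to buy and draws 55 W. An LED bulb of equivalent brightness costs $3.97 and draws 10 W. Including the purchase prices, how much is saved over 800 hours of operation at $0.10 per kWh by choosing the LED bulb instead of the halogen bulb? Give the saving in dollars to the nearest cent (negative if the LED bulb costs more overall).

halogen bulb: $2.17 + (55/1000) kW × 800 h × $0.10 = $2.17 + $4.4 = $6.57
LED bulb: $3.97 + (10/1000) kW × 800 h × $0.10 = $3.97 + $0.8 = $4.77
Saving = $6.57 − $4.77 = $1.8

$1.80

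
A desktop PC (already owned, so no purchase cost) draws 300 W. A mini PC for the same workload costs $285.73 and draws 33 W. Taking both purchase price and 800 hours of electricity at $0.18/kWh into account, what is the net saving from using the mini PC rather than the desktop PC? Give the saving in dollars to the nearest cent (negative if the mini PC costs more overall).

-$247.28

desktop PC: $0.00 + (300/1000) kW × 800 h × $0.18 = $0.00 + $43.2 = $43.2
mini PC: $285.73 + (33/1000) kW × 800 h × $0.18 = $285.73 + $4.752 = $290.482
Saving = $43.2 − $290.482 = −$247.282 → -$247.28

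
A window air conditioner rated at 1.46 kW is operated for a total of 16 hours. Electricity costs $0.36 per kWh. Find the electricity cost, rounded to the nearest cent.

$8.41

Energy = 1.46 kW × 16 h = 23.36 kWh
Cost = 23.36 kWh × $0.36/kWh = $8.41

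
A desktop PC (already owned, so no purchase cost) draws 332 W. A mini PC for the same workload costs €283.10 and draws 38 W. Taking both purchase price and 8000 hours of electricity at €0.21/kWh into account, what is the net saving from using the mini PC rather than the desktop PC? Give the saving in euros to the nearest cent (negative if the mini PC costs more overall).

desktop PC: €0.00 + (332/1000) kW × 8000 h × €0.21 = €0.00 + €557.76 = €557.76
mini PC: €283.10 + (38/1000) kW × 8000 h × €0.21 = €283.10 + €63.84 = €346.94
Saving = €557.76 − €346.94 = €210.82

€210.82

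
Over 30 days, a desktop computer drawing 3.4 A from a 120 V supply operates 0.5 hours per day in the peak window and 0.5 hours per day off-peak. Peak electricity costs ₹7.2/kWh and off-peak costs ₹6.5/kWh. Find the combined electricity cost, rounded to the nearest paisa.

₹83.84

Power = 3.4 A × 120 V = 408 W = 0.408 kW
Peak energy = 0.408 kW × 0.5 h × 30 = 6.12 kWh
Off-peak energy = 0.408 kW × 0.5 h × 30 = 6.12 kWh
Cost = 6.12 × ₹7.2 + 6.12 × ₹6.5 = ₹44.064 + ₹39.78 = ₹83.84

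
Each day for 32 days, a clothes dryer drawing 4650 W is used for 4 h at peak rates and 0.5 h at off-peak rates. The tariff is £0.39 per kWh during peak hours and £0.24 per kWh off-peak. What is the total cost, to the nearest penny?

Peak energy = 4.65 kW × 4 h × 32 = 595.2 kWh
Off-peak energy = 4.65 kW × 0.5 h × 32 = 74.4 kWh
Cost = 595.2 × £0.39 + 74.4 × £0.24 = £232.128 + £17.856 = £249.98

£249.98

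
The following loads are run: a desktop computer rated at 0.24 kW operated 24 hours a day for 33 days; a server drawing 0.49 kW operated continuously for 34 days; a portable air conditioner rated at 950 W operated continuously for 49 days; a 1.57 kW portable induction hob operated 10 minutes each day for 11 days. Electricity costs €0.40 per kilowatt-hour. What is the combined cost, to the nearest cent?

desktop computer: Runtime = 24 h × 33 = 792 h
desktop computer: 0.24 kW × 792 h = 190.08 kWh
server: Runtime = 24 h × 34 = 816 h
server: 0.49 kW × 816 h = 399.84 kWh
portable air conditioner: Runtime = 24 h × 49 = 1176 h
portable air conditioner: 0.95 kW × 1176 h = 1117.2 kWh
portable induction hob: Runtime = 10 min × 11 = 110 min = 1.833333… h
portable induction hob: 1.57 kW × 1.833333… h = 2.878333… kWh
Total energy = 1709.998333… kWh
Cost = 1709.998333… × €0.40 = €684.00

€684.00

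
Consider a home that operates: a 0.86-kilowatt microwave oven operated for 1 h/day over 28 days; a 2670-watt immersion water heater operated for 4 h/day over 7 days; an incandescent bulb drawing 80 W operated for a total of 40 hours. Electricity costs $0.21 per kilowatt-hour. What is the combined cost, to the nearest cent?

$21.43

microwave oven: Runtime = 1 h/day × 28 days = 28 h
microwave oven: 0.86 kW × 28 h = 24.08 kWh
immersion water heater: Runtime = 4 h/day × 7 days = 28 h
immersion water heater: 2.67 kW × 28 h = 74.76 kWh
incandescent bulb: 0.08 kW × 40 h = 3.2 kWh
Total energy = 102.04 kWh
Cost = 102.04 × $0.21 = $21.43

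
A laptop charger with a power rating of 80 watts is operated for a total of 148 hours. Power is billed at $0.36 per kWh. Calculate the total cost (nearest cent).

$4.26

Energy = 0.08 kW × 148 h = 11.84 kWh
Cost = 11.84 kWh × $0.36/kWh = $4.26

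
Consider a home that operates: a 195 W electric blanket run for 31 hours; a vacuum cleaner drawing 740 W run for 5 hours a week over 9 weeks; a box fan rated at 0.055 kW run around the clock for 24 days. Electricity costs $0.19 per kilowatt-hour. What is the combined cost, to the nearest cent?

$13.49

electric blanket: 0.195 kW × 31 h = 6.045 kWh
vacuum cleaner: Runtime = 5 h/week × 9 weeks = 45 h
vacuum cleaner: 0.74 kW × 45 h = 33.3 kWh
box fan: Runtime = 24 h × 24 = 576 h
box fan: 0.055 kW × 576 h = 31.68 kWh
Total energy = 71.025 kWh
Cost = 71.025 × $0.19 = $13.49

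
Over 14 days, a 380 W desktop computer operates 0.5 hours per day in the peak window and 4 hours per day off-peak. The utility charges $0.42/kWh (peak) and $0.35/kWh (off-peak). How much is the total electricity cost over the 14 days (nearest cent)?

$8.57

Peak energy = 0.38 kW × 0.5 h × 14 = 2.66 kWh
Off-peak energy = 0.38 kW × 4 h × 14 = 21.28 kWh
Cost = 2.66 × $0.42 + 21.28 × $0.35 = $1.1172 + $7.448 = $8.57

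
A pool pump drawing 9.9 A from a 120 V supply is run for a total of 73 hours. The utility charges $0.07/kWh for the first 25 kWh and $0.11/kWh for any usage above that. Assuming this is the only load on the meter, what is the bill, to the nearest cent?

$8.54

Power = 9.9 A × 120 V = 1188 W = 1.188 kW
Energy = 1.188 kW × 73 h = 86.724 kWh
Tier 1 (0–25 kWh): 25 × $0.07 = $1.75
Above 25 kWh: 61.724 × $0.11 = $6.78964
Bill = $8.54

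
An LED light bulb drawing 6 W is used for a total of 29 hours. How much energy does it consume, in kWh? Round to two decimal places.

0.17 kWh

Energy = 0.006 kW × 29 h = 0.174 kWh ≈ 0.17 kWh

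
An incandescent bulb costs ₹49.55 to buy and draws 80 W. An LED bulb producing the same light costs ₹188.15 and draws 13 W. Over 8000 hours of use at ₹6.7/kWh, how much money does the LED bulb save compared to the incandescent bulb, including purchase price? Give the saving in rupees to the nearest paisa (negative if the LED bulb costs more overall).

incandescent bulb: ₹49.55 + (80/1000) kW × 8000 h × ₹6.7 = ₹49.55 + ₹4288 = ₹4337.55
LED bulb: ₹188.15 + (13/1000) kW × 8000 h × ₹6.7 = ₹188.15 + ₹696.8 = ₹884.95
Saving = ₹4337.55 − ₹884.95 = ₹3452.6

₹3452.60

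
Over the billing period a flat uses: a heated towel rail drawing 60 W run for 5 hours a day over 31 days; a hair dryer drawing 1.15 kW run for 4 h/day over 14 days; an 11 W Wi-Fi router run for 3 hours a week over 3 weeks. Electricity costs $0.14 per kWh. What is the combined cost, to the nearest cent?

heated towel rail: Runtime = 5 h/day × 31 days = 155 h
heated towel rail: 0.06 kW × 155 h = 9.3 kWh
hair dryer: Runtime = 4 h/day × 14 days = 56 h
hair dryer: 1.15 kW × 56 h = 64.4 kWh
Wi-Fi router: Runtime = 3 h/week × 3 weeks = 9 h
Wi-Fi router: 0.011 kW × 9 h = 0.099 kWh
Total energy = 73.799 kWh
Cost = 73.799 × $0.14 = $10.33

$10.33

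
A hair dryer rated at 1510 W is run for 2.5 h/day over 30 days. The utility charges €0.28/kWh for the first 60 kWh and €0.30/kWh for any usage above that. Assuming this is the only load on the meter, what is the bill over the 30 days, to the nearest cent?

Runtime = 2.5 h/day × 30 days = 75 h
Energy = 1.51 kW × 75 h = 113.25 kWh
Tier 1 (0–60 kWh): 60 × €0.28 = €16.8
Above 60 kWh: 53.25 × €0.30 = €15.975
Bill = €32.78

€32.78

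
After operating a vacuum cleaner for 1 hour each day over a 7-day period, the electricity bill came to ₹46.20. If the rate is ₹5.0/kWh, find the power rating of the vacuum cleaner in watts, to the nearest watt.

Energy = ₹46.20 ÷ ₹5.0/kWh = 9.24 kWh
Runtime = 1 h/day × 7 days = 7 h
Power = 9.24 kWh ÷ 7 h = 1.32 kW = 1320 W

1320 W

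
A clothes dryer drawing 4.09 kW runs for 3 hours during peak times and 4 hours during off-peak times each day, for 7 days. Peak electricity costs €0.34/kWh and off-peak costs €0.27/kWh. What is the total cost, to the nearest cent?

€60.12

Peak energy = 4.09 kW × 3 h × 7 = 85.89 kWh
Off-peak energy = 4.09 kW × 4 h × 7 = 114.52 kWh
Cost = 85.89 × €0.34 + 114.52 × €0.27 = €29.2026 + €30.9204 = €60.12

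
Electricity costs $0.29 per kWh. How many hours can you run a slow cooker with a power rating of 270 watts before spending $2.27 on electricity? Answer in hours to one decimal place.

Energy available = $2.27 ÷ $0.29/kWh = 7.8276 kWh
Hours = 7.8276 kWh ÷ 0.27 kW = 29.0 h

29.0 h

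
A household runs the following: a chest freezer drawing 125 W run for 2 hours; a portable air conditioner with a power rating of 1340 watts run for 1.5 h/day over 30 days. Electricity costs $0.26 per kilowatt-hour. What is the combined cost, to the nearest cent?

$15.74

chest freezer: 0.125 kW × 2 h = 0.25 kWh
portable air conditioner: Runtime = 1.5 h/day × 30 days = 45 h
portable air conditioner: 1.34 kW × 45 h = 60.3 kWh
Total energy = 60.55 kWh
Cost = 60.55 × $0.26 = $15.74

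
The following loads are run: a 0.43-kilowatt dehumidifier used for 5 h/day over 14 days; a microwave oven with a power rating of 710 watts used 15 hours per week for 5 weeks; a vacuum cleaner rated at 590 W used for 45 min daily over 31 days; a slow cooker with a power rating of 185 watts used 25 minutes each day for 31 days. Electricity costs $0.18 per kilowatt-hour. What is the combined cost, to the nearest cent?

$17.90

dehumidifier: Runtime = 5 h/day × 14 days = 70 h
dehumidifier: 0.43 kW × 70 h = 30.1 kWh
microwave oven: Runtime = 15 h/week × 5 weeks = 75 h
microwave oven: 0.71 kW × 75 h = 53.25 kWh
vacuum cleaner: Runtime = 45 min × 31 = 1395 min = 23.25 h
vacuum cleaner: 0.59 kW × 23.25 h = 13.7175 kWh
slow cooker: Runtime = 25 min × 31 = 775 min = 12.916666… h
slow cooker: 0.185 kW × 12.916666… h = 2.389583… kWh
Total energy = 99.457083… kWh
Cost = 99.457083… × $0.18 = $17.90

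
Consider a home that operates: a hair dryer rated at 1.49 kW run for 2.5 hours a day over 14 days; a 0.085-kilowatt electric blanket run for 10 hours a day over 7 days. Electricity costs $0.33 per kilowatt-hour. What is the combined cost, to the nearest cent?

$19.17

hair dryer: Runtime = 2.5 h/day × 14 days = 35 h
hair dryer: 1.49 kW × 35 h = 52.15 kWh
electric blanket: Runtime = 10 h/day × 7 days = 70 h
electric blanket: 0.085 kW × 70 h = 5.95 kWh
Total energy = 58.1 kWh
Cost = 58.1 × $0.33 = $19.17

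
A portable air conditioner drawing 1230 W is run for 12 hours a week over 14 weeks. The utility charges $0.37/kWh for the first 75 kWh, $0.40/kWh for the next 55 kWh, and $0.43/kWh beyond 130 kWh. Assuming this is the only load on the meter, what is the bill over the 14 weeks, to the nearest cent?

Runtime = 12 h/week × 14 weeks = 168 h
Energy = 1.23 kW × 168 h = 206.64 kWh
Tier 1 (0–75 kWh): 75 × $0.37 = $27.75
Tier 2 (75–130 kWh): 55 × $0.40 = $22
Above 130 kWh: 76.64 × $0.43 = $32.9552
Bill = $82.71

$82.71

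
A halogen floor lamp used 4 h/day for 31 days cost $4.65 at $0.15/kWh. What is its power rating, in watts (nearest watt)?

Energy = $4.65 ÷ $0.15/kWh = 31 kWh
Runtime = 4 h/day × 31 days = 124 h
Power = 31 kWh ÷ 124 h = 0.25 kW = 250 W

250 W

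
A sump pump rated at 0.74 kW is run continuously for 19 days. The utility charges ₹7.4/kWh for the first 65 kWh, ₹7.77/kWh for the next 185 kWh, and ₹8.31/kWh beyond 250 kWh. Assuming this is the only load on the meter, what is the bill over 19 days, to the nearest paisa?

Runtime = 24 h × 19 = 456 h
Energy = 0.74 kW × 456 h = 337.44 kWh
Tier 1 (0–65 kWh): 65 × ₹7.4 = ₹481
Tier 2 (65–250 kWh): 185 × ₹7.77 = ₹1437.45
Above 250 kWh: 87.44 × ₹8.31 = ₹726.6264
Bill = ₹2645.08

₹2645.08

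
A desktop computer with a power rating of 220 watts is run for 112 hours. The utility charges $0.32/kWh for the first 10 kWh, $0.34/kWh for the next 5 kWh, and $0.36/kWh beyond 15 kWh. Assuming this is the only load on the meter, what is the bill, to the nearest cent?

$8.37

Energy = 0.22 kW × 112 h = 24.64 kWh
Tier 1 (0–10 kWh): 10 × $0.32 = $3.2
Tier 2 (10–15 kWh): 5 × $0.34 = $1.7
Above 15 kWh: 9.64 × $0.36 = $3.4704
Bill = $8.37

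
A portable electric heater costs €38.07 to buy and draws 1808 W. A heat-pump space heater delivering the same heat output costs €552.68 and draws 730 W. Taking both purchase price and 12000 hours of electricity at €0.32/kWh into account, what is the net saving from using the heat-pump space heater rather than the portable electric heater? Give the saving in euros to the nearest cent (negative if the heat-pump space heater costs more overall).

portable electric heater: €38.07 + (1808/1000) kW × 12000 h × €0.32 = €38.07 + €6942.72 = €6980.79
heat-pump space heater: €552.68 + (730/1000) kW × 12000 h × €0.32 = €552.68 + €2803.2 = €3355.88
Saving = €6980.79 − €3355.88 = €3624.91

€3624.91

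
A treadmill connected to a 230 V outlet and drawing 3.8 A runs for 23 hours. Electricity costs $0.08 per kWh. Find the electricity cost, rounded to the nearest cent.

$1.61

Power = 3.8 A × 230 V = 874 W = 0.874 kW
Energy = 0.874 kW × 23 h = 20.102 kWh
Cost = 20.102 kWh × $0.08/kWh = $1.61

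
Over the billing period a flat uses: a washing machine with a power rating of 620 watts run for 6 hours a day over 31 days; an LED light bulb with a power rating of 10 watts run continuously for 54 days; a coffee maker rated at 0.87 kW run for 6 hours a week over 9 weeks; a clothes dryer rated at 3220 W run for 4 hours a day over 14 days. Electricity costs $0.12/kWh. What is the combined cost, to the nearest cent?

$42.67

washing machine: Runtime = 6 h/day × 31 days = 186 h
washing machine: 0.62 kW × 186 h = 115.32 kWh
LED light bulb: Runtime = 24 h × 54 = 1296 h
LED light bulb: 0.01 kW × 1296 h = 12.96 kWh
coffee maker: Runtime = 6 h/week × 9 weeks = 54 h
coffee maker: 0.87 kW × 54 h = 46.98 kWh
clothes dryer: Runtime = 4 h/day × 14 days = 56 h
clothes dryer: 3.22 kW × 56 h = 180.32 kWh
Total energy = 355.58 kWh
Cost = 355.58 × $0.12 = $42.67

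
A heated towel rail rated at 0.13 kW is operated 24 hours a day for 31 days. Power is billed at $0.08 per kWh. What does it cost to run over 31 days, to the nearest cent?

$7.74

Runtime = 24 h × 31 = 744 h
Energy = 0.13 kW × 744 h = 96.72 kWh
Cost = 96.72 kWh × $0.08/kWh = $7.74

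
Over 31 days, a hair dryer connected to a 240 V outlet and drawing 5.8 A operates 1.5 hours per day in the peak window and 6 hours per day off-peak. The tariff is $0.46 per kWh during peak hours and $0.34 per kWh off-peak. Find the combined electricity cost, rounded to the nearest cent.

$117.80

Power = 5.8 A × 240 V = 1392 W = 1.392 kW
Peak energy = 1.392 kW × 1.5 h × 31 = 64.728 kWh
Off-peak energy = 1.392 kW × 6 h × 31 = 258.912 kWh
Cost = 64.728 × $0.46 + 258.912 × $0.34 = $29.77488 + $88.03008 = $117.80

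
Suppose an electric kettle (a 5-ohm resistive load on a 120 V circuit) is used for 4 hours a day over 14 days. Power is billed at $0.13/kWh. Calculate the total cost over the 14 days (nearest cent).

Power = V²/R = 120²/5 = 2880 W = 2.88 kW
Runtime = 4 h/day × 14 days = 56 h
Energy = 2.88 kW × 56 h = 161.28 kWh
Cost = 161.28 kWh × $0.13/kWh = $20.97

$20.97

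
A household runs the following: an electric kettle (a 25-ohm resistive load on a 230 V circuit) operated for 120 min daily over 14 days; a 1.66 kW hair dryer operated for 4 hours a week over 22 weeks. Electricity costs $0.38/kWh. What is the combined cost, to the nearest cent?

$78.02

electric kettle: Power = V²/R = 230²/25 = 2116 W = 2.116 kW
electric kettle: Runtime = 120 min × 14 = 1680 min = 28 h
electric kettle: 2.116 kW × 28 h = 59.248 kWh
hair dryer: Runtime = 4 h/week × 22 weeks = 88 h
hair dryer: 1.66 kW × 88 h = 146.08 kWh
Total energy = 205.328 kWh
Cost = 205.328 × $0.38 = $78.02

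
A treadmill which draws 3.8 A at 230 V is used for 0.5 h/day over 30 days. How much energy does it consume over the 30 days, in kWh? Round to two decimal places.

Power = 3.8 A × 230 V = 874 W = 0.874 kW
Runtime = 0.5 h/day × 30 days = 15 h
Energy = 0.874 kW × 15 h = 13.11 kWh

13.11 kWh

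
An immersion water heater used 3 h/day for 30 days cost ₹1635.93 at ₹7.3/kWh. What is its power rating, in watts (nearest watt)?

2490 W

Energy = ₹1635.93 ÷ ₹7.3/kWh = 224.1 kWh
Runtime = 3 h/day × 30 days = 90 h
Power = 224.1 kWh ÷ 90 h = 2.49 kW = 2490 W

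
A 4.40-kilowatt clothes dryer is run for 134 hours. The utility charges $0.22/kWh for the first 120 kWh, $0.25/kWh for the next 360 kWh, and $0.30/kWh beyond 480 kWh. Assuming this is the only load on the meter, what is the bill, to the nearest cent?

$149.28

Energy = 4.4 kW × 134 h = 589.6 kWh
Tier 1 (0–120 kWh): 120 × $0.22 = $26.4
Tier 2 (120–480 kWh): 360 × $0.25 = $90
Above 480 kWh: 109.6 × $0.30 = $32.88
Bill = $149.28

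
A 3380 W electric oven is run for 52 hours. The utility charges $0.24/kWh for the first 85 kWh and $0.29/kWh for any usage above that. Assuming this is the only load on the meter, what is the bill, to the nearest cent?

$46.72

Energy = 3.38 kW × 52 h = 175.76 kWh
Tier 1 (0–85 kWh): 85 × $0.24 = $20.4
Above 85 kWh: 90.76 × $0.29 = $26.3204
Bill = $46.72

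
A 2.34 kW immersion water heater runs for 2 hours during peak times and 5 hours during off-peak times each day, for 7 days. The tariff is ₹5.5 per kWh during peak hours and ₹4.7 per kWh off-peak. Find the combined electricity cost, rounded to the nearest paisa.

Peak energy = 2.34 kW × 2 h × 7 = 32.76 kWh
Off-peak energy = 2.34 kW × 5 h × 7 = 81.9 kWh
Cost = 32.76 × ₹5.5 + 81.9 × ₹4.7 = ₹180.18 + ₹384.93 = ₹565.11

₹565.11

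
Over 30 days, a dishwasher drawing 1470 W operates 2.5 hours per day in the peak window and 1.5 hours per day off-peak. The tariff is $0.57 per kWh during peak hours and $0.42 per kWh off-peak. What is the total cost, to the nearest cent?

Peak energy = 1.47 kW × 2.5 h × 30 = 110.25 kWh
Off-peak energy = 1.47 kW × 1.5 h × 30 = 66.15 kWh
Cost = 110.25 × $0.57 + 66.15 × $0.42 = $62.8425 + $27.783 = $90.63

$90.63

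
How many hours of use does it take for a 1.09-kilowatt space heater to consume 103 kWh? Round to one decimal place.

Hours = 103 kWh ÷ 1.09 kW = 94.5 h

94.5 h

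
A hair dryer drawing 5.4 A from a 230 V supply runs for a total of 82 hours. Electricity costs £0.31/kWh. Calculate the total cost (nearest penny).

£31.57

Power = 5.4 A × 230 V = 1242 W = 1.242 kW
Energy = 1.242 kW × 82 h = 101.844 kWh
Cost = 101.844 kWh × £0.31/kWh = £31.57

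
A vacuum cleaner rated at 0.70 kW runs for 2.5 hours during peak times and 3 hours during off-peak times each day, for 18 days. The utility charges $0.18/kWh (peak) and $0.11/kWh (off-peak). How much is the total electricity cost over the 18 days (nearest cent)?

$9.83

Peak energy = 0.7 kW × 2.5 h × 18 = 31.5 kWh
Off-peak energy = 0.7 kW × 3 h × 18 = 37.8 kWh
Cost = 31.5 × $0.18 + 37.8 × $0.11 = $5.67 + $4.158 = $9.83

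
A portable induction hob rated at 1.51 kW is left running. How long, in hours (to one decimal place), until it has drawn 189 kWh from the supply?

125.2 h

Hours = 189 kWh ÷ 1.51 kW = 125.2 h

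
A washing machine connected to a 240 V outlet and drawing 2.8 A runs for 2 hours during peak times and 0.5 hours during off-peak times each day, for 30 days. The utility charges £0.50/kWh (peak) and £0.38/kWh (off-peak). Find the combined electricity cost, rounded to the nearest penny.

£23.99

Power = 2.8 A × 240 V = 672 W = 0.672 kW
Peak energy = 0.672 kW × 2 h × 30 = 40.32 kWh
Off-peak energy = 0.672 kW × 0.5 h × 30 = 10.08 kWh
Cost = 40.32 × £0.50 + 10.08 × £0.38 = £20.16 + £3.8304 = £23.99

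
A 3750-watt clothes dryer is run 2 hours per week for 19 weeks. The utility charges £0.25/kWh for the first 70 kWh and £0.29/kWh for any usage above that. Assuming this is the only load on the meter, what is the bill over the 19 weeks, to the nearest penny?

Runtime = 2 h/week × 19 weeks = 38 h
Energy = 3.75 kW × 38 h = 142.5 kWh
Tier 1 (0–70 kWh): 70 × £0.25 = £17.5
Above 70 kWh: 72.5 × £0.29 = £21.025
Bill = £38.53

£38.53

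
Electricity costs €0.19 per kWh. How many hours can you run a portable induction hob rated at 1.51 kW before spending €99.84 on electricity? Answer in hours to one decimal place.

348.0 h

Energy available = €99.84 ÷ €0.19/kWh = 525.4737 kWh
Hours = 525.4737 kWh ÷ 1.51 kW = 348.0 h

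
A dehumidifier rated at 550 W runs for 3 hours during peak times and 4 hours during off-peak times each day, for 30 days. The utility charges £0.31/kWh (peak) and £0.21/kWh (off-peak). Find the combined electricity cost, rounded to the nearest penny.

£29.21

Peak energy = 0.55 kW × 3 h × 30 = 49.5 kWh
Off-peak energy = 0.55 kW × 4 h × 30 = 66 kWh
Cost = 49.5 × £0.31 + 66 × £0.21 = £15.345 + £13.86 = £29.21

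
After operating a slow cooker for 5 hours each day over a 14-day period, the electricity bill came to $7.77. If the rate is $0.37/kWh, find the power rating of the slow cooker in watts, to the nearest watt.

Energy = $7.77 ÷ $0.37/kWh = 21 kWh
Runtime = 5 h/day × 14 days = 70 h
Power = 21 kWh ÷ 70 h = 0.3 kW = 300 W

300 W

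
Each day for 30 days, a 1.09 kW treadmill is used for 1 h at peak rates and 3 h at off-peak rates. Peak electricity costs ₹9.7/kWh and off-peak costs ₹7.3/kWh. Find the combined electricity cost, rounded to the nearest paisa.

Peak energy = 1.09 kW × 1 h × 30 = 32.7 kWh
Off-peak energy = 1.09 kW × 3 h × 30 = 98.1 kWh
Cost = 32.7 × ₹9.7 + 98.1 × ₹7.3 = ₹317.19 + ₹716.13 = ₹1033.32

₹1033.32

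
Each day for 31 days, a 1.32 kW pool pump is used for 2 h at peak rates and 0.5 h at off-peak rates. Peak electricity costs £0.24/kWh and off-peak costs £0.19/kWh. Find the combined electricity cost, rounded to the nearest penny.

Peak energy = 1.32 kW × 2 h × 31 = 81.84 kWh
Off-peak energy = 1.32 kW × 0.5 h × 31 = 20.46 kWh
Cost = 81.84 × £0.24 + 20.46 × £0.19 = £19.6416 + £3.8874 = £23.53

£23.53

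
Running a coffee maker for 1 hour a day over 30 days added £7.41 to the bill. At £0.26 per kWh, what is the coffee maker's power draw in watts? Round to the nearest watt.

950 W

Energy = £7.41 ÷ £0.26/kWh = 28.5 kWh
Runtime = 1 h/day × 30 days = 30 h
Power = 28.5 kWh ÷ 30 h = 0.95 kW = 950 W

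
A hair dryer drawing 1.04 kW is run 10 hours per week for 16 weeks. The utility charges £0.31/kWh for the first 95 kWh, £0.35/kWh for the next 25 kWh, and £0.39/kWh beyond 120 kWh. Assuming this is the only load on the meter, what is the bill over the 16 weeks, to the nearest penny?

£56.30

Runtime = 10 h/week × 16 weeks = 160 h
Energy = 1.04 kW × 160 h = 166.4 kWh
Tier 1 (0–95 kWh): 95 × £0.31 = £29.45
Tier 2 (95–120 kWh): 25 × £0.35 = £8.75
Above 120 kWh: 46.4 × £0.39 = £18.096
Bill = £56.30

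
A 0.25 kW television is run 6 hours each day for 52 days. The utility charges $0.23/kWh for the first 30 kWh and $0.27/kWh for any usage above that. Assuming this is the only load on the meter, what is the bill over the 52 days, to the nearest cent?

Runtime = 6 h/day × 52 days = 312 h
Energy = 0.25 kW × 312 h = 78 kWh
Tier 1 (0–30 kWh): 30 × $0.23 = $6.9
Above 30 kWh: 48 × $0.27 = $12.96
Bill = $19.86

$19.86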